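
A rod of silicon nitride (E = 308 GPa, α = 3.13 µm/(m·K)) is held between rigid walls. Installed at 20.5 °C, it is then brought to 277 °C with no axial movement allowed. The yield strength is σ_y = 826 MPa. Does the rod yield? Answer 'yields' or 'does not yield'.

ΔT = 256.5 K. Constrained thermal stress σ = E·α·ΔT = 308.0×10³ MPa × 3.13×10⁻⁶ × 256.5 = 247 MPa (compressive).
Compare to σ_y = 826 MPa: σ < σ_y, so it does not yield.

does not yield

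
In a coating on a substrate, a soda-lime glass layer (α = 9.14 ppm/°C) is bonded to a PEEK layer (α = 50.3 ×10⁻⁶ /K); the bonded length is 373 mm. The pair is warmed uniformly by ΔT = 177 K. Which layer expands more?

α(soda-lime glass) = 9.14×10⁻⁶/K vs α(PEEK) = 50.3×10⁻⁶/K.
Higher α expands more for the same ΔT: PEEK.

PEEK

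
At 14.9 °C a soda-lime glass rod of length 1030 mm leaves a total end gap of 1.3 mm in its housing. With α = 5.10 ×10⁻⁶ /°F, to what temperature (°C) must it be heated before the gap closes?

152 °C

α = 5.10×10⁻⁶/°F × 9/5 = 9.18×10⁻⁶/K.
α·L₀·ΔT = 1.3 mm ⇒ ΔT = 1.3 / (9.18×10⁻⁶ × 1030.0) = 137.5 K.
T = 14.9 + 137.5 = 152.4 °C.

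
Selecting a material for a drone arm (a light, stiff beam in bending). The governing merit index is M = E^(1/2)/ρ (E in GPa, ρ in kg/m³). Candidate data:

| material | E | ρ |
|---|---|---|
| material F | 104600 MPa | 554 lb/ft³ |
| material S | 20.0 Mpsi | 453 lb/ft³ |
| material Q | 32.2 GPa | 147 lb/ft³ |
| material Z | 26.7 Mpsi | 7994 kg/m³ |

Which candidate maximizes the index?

material Q

Normalizing units and computing the index:
  material F: E = 104.6 GPa, ρ = 8874 kg/m³
  material S: E = 137.9 GPa, ρ = 7256 kg/m³
  material Q: E = 32.20 GPa, ρ = 2355 kg/m³
  material Z: E = 184.1 GPa, ρ = 7994 kg/m³
  material Q: M = 2.41×10⁻³
  material Z: M = 1.70×10⁻³
  material S: M = 1.62×10⁻³
  material F: M = 1.15×10⁻³
Material Q ranks first.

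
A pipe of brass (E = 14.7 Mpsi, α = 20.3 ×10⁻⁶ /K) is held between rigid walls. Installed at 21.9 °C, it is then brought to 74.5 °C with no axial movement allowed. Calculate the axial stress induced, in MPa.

108 MPa

E = 14.7 Mpsi = 101.4 GPa.
ΔT = 52.60 K. Constrained thermal stress σ = E·α·ΔT = 101.4×10³ MPa × 20.3×10⁻⁶ × 52.60 = 108 MPa (compressive).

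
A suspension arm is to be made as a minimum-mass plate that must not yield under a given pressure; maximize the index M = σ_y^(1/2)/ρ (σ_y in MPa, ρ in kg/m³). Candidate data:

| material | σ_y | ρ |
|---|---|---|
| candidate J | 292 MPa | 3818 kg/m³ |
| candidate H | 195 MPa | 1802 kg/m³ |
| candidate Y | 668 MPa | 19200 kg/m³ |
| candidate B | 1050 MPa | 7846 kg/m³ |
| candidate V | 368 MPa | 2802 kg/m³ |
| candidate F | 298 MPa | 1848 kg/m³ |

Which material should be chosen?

candidate F

Computing M directly (units already consistent):
  candidate F: M = 9.34×10⁻³
  candidate H: M = 7.75×10⁻³
  candidate V: M = 6.85×10⁻³
  candidate J: M = 4.48×10⁻³
  candidate B: M = 4.13×10⁻³
  candidate Y: M = 1.35×10⁻³
Candidate F has the largest M.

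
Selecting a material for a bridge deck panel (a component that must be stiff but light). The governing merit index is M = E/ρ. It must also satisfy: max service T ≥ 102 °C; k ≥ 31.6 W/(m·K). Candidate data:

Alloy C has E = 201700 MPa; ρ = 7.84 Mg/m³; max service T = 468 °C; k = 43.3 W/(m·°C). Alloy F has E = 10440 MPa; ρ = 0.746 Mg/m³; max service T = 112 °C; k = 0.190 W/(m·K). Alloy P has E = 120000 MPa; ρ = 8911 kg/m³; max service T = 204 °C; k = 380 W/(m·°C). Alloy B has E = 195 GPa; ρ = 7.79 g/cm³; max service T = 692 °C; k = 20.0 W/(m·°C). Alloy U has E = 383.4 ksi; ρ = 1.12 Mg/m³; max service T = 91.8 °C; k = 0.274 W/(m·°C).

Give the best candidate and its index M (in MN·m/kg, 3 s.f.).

Screen on constraints: max service T ≥ 102 °C; k ≥ 31.6 W/(m·K). Survivors: alloy C, alloy P.
In SI units:
  alloy C: E = 201.7 GPa, ρ = 7840 kg/m³
  alloy P: E = 120.0 GPa, ρ = 8911 kg/m³
  alloy C: M = 25.7 MN·m/kg
  alloy P: M = 13.5 MN·m/kg
Alloy C ranks first.

alloy C, M = 25.7 MN·m/kg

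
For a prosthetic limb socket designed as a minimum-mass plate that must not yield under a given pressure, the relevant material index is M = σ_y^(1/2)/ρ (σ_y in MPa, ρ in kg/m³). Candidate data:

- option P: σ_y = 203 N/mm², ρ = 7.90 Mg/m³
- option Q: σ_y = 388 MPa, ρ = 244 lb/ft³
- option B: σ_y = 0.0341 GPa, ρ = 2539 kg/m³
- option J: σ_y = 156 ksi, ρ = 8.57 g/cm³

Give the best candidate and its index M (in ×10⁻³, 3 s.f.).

option Q, M = 5.04×10⁻³

Convert each candidate to consistent units, then evaluate M:
  option P: σ_y = 203.0 MPa, ρ = 7900 kg/m³
  option Q: σ_y = 388.0 MPa, ρ = 3909 kg/m³
  option B: σ_y = 34.10 MPa, ρ = 2539 kg/m³
  option J: σ_y = 1076 MPa, ρ = 8570 kg/m³
  option Q: M = 5.04×10⁻³
  option J: M = 3.83×10⁻³
  option B: M = 2.30×10⁻³
  option P: M = 1.80×10⁻³
Option Q has the largest M.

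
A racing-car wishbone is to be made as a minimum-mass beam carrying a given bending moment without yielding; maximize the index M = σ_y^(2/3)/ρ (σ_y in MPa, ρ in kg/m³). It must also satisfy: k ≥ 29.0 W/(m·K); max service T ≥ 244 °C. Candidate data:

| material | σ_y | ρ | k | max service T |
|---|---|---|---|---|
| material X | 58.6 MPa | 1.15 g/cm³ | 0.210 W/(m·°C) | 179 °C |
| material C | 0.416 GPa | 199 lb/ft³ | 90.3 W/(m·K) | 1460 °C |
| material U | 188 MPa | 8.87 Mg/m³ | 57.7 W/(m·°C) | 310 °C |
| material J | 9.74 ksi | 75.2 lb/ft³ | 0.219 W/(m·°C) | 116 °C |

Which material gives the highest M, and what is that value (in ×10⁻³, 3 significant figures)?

material C, M = 17.5×10⁻³

Screen on constraints: k ≥ 29.0 W/(m·K); max service T ≥ 244 °C. Survivors: material C, material U.
Convert each candidate to consistent units, then evaluate M:
  material C: σ_y = 416.0 MPa, ρ = 3188 kg/m³
  material U: σ_y = 188.0 MPa, ρ = 8870 kg/m³
  material C: M = 17.5×10⁻³
  material U: M = 3.70×10⁻³
Material C has the largest M.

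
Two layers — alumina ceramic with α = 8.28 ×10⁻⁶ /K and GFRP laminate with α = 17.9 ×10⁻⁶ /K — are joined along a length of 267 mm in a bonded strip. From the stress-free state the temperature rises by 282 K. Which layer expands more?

α(alumina ceramic) = 8.28×10⁻⁶/K vs α(GFRP laminate) = 17.9×10⁻⁶/K.
Higher α expands more for the same ΔT: GFRP laminate.

GFRP laminate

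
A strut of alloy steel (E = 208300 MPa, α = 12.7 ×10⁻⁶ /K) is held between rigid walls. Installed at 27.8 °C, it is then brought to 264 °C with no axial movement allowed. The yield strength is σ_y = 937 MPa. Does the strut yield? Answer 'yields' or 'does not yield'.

does not yield

E = 208300 MPa = 208.3 GPa.
ΔT = 236.2 K. Constrained thermal stress σ = E·α·ΔT = 208.3×10³ MPa × 12.7×10⁻⁶ × 236.2 = 625 MPa (compressive).
Compare to σ_y = 937 MPa: σ < σ_y, so it does not yield.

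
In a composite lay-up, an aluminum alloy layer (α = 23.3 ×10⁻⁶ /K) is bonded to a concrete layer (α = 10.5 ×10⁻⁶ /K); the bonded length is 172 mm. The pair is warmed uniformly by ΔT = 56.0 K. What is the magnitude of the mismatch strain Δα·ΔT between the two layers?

Δα = |23.3 − 10.5|×10⁻⁶/K = 12.8×10⁻⁶/K.
Mismatch strain = Δα·ΔT = 12.8×10⁻⁶ × 56.0 = 7.17×10⁻⁴.

7.17×10⁻⁴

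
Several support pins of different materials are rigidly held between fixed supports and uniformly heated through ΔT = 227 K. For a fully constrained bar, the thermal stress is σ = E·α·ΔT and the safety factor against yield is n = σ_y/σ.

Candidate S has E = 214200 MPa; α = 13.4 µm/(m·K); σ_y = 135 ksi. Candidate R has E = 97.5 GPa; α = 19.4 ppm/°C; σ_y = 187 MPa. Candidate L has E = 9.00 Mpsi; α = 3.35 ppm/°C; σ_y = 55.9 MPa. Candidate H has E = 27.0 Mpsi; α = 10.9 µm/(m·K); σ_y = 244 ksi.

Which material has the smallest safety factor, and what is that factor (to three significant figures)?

In consistent units (E in GPa, α in ×10⁻⁶/K, σ_y in MPa):
  candidate S: E = 214.2, α = 13.4, σ_y = 930.8 → σ = 652 MPa, n = 1.43
  candidate R: E = 97.50, α = 19.4, σ_y = 187.0 → σ = 429 MPa, n = 0.436
  candidate L: E = 62.05, α = 3.35, σ_y = 55.90 → σ = 47.2 MPa, n = 1.18
  candidate H: E = 186.2, α = 10.9, σ_y = 1682 → σ = 461 MPa, n = 3.65
The minimum is candidate R at n = 0.436.

candidate R, n = 0.436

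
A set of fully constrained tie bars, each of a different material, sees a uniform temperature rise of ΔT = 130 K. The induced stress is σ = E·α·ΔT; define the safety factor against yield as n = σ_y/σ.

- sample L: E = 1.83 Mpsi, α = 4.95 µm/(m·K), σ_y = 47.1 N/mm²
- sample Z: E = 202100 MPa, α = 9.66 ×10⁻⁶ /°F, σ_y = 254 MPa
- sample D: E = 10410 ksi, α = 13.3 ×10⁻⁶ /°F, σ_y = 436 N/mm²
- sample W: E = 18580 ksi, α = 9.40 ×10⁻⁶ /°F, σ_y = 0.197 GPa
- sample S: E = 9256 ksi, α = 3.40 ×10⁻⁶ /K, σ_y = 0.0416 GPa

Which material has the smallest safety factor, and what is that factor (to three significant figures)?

sample Z, n = 0.556

Converting E to GPa, α to ×10⁻⁶/K, σ_y to MPa, then σ and n for each:
  sample L: E = 12.62, α = 4.95, σ_y = 47.10 → σ = 8.12 MPa, n = 5.80
  sample Z: E = 202.1, α = 17.4, σ_y = 254.0 → σ = 457 MPa, n = 0.556
  sample D: E = 71.77, α = 23.9, σ_y = 436.0 → σ = 223 MPa, n = 1.95
  sample W: E = 128.1, α = 16.9, σ_y = 197.0 → σ = 282 MPa, n = 0.699
  sample S: E = 63.82, α = 3.40, σ_y = 41.60 → σ = 28.2 MPa, n = 1.47
Sample Z has the lowest safety factor, n = 0.556.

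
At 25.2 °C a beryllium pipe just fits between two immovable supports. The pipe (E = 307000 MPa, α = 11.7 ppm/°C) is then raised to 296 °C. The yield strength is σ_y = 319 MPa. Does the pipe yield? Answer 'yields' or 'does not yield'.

yields

E = 307000 MPa = 307.0 GPa.
ΔT = 270.8 K. Constrained thermal stress σ = E·α·ΔT = 307.0×10³ MPa × 11.7×10⁻⁶ × 270.8 = 973 MPa (compressive).
Compare to σ_y = 319 MPa: σ ≥ σ_y, so it yields.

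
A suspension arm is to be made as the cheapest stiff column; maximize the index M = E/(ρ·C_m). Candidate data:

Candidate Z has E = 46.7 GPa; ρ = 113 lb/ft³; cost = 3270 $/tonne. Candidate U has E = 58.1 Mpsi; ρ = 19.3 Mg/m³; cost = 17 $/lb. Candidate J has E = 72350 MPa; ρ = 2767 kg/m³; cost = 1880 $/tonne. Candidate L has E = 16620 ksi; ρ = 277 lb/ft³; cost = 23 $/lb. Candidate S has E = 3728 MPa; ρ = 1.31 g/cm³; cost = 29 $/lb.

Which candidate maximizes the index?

candidate J

Convert each candidate to consistent units, then evaluate M:
  candidate Z: E = 46.70 GPa, ρ = 1810 kg/m³, cost = 3.270 $/kg
  candidate U: E = 400.6 GPa, ρ = 19300 kg/m³, cost = 37.48 $/kg
  candidate J: E = 72.35 GPa, ρ = 2767 kg/m³, cost = 1.880 $/kg
  candidate L: E = 114.6 GPa, ρ = 4437 kg/m³, cost = 50.71 $/kg
  candidate S: E = 3.728 GPa, ρ = 1310 kg/m³, cost = 63.93 $/kg
  candidate J: M = 13.9 MN·m per $
  candidate Z: M = 7.89 MN·m per $
  candidate U: M = 0.554 MN·m per $
  candidate L: M = 0.509 MN·m per $
  candidate S: M = 0.0445 MN·m per $
The maximum is for candidate J.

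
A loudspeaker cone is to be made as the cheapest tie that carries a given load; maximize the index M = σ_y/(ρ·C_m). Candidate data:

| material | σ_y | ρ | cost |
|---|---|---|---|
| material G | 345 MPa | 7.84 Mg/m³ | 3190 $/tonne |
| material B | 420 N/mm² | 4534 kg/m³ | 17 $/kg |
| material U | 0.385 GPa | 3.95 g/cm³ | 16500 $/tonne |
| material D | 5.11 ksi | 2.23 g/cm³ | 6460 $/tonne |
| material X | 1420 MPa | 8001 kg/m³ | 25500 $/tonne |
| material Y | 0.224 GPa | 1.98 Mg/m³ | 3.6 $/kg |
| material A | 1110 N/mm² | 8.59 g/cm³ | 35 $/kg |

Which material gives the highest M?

Putting every candidate on a common basis:
  material G: σ_y = 345.0 MPa, ρ = 7840 kg/m³, cost = 3.190 $/kg
  material B: σ_y = 420.0 MPa, ρ = 4534 kg/m³, cost = 17.00 $/kg
  material U: σ_y = 385.0 MPa, ρ = 3950 kg/m³, cost = 16.50 $/kg
  material D: σ_y = 35.23 MPa, ρ = 2230 kg/m³, cost = 6.460 $/kg
  material X: σ_y = 1420 MPa, ρ = 8001 kg/m³, cost = 25.50 $/kg
  material Y: σ_y = 224.0 MPa, ρ = 1980 kg/m³, cost = 3.600 $/kg
  material A: σ_y = 1110 MPa, ρ = 8590 kg/m³, cost = 35.00 $/kg
  material Y: M = 31.4 kN·m per $
  material G: M = 13.8 kN·m per $
  material X: M = 6.96 kN·m per $
  material U: M = 5.91 kN·m per $
  material B: M = 5.45 kN·m per $
  material A: M = 3.69 kN·m per $
  material D: M = 2.45 kN·m per $
Material Y has the largest M.

material Y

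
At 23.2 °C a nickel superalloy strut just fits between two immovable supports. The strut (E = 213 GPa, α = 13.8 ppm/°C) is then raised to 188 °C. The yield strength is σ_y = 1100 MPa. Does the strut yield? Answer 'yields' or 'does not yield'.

ΔT = 164.8 K. Constrained thermal stress σ = E·α·ΔT = 213.0×10³ MPa × 13.8×10⁻⁶ × 164.8 = 484 MPa (compressive).
Compare to σ_y = 1100 MPa: σ < σ_y, so it does not yield.

does not yield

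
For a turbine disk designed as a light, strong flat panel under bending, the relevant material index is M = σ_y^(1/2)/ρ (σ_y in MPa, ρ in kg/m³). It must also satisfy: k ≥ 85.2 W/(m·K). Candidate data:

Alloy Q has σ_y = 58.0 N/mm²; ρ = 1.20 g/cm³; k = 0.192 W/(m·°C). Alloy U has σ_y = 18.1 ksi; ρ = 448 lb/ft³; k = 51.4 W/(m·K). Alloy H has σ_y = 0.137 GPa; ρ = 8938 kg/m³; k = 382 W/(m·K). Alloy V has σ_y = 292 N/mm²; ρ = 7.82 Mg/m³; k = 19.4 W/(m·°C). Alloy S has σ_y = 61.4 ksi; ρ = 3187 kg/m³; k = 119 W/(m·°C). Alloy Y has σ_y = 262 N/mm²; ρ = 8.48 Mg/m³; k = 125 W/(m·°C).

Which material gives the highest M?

Screen on constraints: k ≥ 85.2 W/(m·K). Survivors: alloy H, alloy S, alloy Y.
Convert each candidate to consistent units, then evaluate M:
  alloy H: σ_y = 137.0 MPa, ρ = 8938 kg/m³
  alloy S: σ_y = 423.3 MPa, ρ = 3187 kg/m³
  alloy Y: σ_y = 262.0 MPa, ρ = 8480 kg/m³
  alloy S: M = 6.46×10⁻³
  alloy Y: M = 1.91×10⁻³
  alloy H: M = 1.31×10⁻³
Alloy S ranks first.

alloy S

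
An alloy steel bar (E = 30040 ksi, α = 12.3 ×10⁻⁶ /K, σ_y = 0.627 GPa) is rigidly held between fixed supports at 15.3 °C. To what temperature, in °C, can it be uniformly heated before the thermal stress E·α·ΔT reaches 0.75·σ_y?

200 °C

E = 30040 ksi = 207.1 GPa.
σ_y = 0.627 GPa = 627.0 MPa.
E·α·ΔT = 470.2 MPa ⇒ ΔT = 470.2 / (207.1×10³ × 12.3×10⁻⁶) = 184.6 K.
T = 15.3 + 184.6 = 199.9 °C.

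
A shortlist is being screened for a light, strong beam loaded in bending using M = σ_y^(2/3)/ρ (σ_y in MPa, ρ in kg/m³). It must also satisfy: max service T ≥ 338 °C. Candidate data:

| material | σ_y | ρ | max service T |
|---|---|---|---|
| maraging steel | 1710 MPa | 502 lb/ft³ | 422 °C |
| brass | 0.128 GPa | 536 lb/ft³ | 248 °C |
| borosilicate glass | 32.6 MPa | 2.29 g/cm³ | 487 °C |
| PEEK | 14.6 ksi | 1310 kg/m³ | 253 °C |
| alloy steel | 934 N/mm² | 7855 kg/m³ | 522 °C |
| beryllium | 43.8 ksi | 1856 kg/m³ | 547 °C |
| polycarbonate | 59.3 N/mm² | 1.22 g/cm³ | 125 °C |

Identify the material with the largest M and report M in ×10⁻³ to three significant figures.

beryllium, M = 24.3×10⁻³

Screen on constraints: max service T ≥ 338 °C. Survivors: maraging steel, borosilicate glass, alloy steel, beryllium.
Convert each candidate to consistent units, then evaluate M:
  maraging steel: σ_y = 1710 MPa, ρ = 8041 kg/m³
  borosilicate glass: σ_y = 32.60 MPa, ρ = 2290 kg/m³
  alloy steel: σ_y = 934.0 MPa, ρ = 7855 kg/m³
  beryllium: σ_y = 302.0 MPa, ρ = 1856 kg/m³
  beryllium: M = 24.3×10⁻³
  maraging steel: M = 17.8×10⁻³
  alloy steel: M = 12.2×10⁻³
  borosilicate glass: M = 4.46×10⁻³
Beryllium ranks first.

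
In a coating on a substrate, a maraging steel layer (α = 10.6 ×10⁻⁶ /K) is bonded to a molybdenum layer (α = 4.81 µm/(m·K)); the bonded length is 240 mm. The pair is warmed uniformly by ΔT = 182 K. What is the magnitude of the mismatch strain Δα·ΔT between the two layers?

Δα = |10.6 − 4.81|×10⁻⁶/K = 5.79×10⁻⁶/K.
Mismatch strain = Δα·ΔT = 5.79×10⁻⁶ × 182.0 = 1.05×10⁻³.

1.05×10⁻³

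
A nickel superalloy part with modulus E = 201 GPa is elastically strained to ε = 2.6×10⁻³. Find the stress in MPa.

σ = E·ε = 201000 MPa × 2.6×10⁻³ = 523 MPa.

523 MPa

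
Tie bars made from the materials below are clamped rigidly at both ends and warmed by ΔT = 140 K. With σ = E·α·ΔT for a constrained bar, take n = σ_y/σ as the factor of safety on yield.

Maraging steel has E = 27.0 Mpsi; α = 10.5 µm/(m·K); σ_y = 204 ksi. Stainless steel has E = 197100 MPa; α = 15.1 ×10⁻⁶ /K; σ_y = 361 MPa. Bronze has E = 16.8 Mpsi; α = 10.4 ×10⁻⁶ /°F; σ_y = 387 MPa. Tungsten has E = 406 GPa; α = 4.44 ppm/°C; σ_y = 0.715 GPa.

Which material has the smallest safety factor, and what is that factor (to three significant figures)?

stainless steel, n = 0.866

Converting E to GPa, α to ×10⁻⁶/K, σ_y to MPa, then σ and n for each:
  maraging steel: E = 186.2, α = 10.5, σ_y = 1407 → σ = 274 MPa, n = 5.14
  stainless steel: E = 197.1, α = 15.1, σ_y = 361.0 → σ = 417 MPa, n = 0.866
  bronze: E = 115.8, α = 18.7, σ_y = 387.0 → σ = 304 MPa, n = 1.27
  tungsten: E = 406.0, α = 4.44, σ_y = 715.0 → σ = 252 MPa, n = 2.83
The minimum is stainless steel at n = 0.866.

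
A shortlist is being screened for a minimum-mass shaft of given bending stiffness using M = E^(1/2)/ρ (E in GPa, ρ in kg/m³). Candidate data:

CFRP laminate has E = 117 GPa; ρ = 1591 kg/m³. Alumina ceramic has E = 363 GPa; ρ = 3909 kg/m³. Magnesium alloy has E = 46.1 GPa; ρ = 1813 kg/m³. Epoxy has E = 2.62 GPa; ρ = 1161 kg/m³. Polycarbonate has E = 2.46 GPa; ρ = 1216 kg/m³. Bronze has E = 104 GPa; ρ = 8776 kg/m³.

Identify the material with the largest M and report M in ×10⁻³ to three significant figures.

Computing M directly (units already consistent):
  CFRP laminate: M = 6.80×10⁻³
  alumina ceramic: M = 4.87×10⁻³
  magnesium alloy: M = 3.75×10⁻³
  epoxy: M = 1.39×10⁻³
  polycarbonate: M = 1.29×10⁻³
  bronze: M = 1.16×10⁻³
CFRP laminate has the largest M.

CFRP laminate, M = 6.80×10⁻³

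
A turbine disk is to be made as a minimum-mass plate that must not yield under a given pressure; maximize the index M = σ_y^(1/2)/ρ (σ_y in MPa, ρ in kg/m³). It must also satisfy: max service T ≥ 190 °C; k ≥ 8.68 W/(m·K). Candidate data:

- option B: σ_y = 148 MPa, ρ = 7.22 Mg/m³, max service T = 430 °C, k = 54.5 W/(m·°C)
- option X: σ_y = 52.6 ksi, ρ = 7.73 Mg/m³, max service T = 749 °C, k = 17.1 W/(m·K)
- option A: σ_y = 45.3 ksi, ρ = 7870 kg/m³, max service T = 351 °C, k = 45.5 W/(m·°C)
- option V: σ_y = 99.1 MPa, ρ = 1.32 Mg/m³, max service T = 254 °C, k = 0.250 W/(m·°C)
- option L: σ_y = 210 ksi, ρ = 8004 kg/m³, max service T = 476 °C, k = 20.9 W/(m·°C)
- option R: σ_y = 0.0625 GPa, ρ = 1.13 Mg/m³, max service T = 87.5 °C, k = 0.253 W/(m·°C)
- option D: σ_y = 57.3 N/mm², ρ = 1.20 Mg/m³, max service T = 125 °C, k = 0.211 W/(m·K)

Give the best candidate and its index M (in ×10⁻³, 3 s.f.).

Screen on constraints: max service T ≥ 190 °C; k ≥ 8.68 W/(m·K). Survivors: option B, option X, option A, option L.
Putting every candidate on a common basis:
  option B: σ_y = 148.0 MPa, ρ = 7220 kg/m³
  option X: σ_y = 362.7 MPa, ρ = 7730 kg/m³
  option A: σ_y = 312.3 MPa, ρ = 7870 kg/m³
  option L: σ_y = 1448 MPa, ρ = 8004 kg/m³
  option L: M = 4.75×10⁻³
  option X: M = 2.46×10⁻³
  option A: M = 2.25×10⁻³
  option B: M = 1.68×10⁻³
Highest index: option L.

option L, M = 4.75×10⁻³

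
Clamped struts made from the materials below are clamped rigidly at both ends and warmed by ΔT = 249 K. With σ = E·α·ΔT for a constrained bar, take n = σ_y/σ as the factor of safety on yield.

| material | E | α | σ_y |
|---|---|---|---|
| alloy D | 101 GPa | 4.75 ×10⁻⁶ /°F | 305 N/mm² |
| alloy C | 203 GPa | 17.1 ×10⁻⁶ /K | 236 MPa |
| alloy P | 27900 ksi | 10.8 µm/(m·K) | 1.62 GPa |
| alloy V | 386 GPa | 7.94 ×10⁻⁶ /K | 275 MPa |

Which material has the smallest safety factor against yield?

alloy C

Per material, after unit conversion:
  alloy D: E = 101.0, α = 8.55, σ_y = 305.0 → σ = 215 MPa, n = 1.42
  alloy C: E = 203.0, α = 17.1, σ_y = 236.0 → σ = 864 MPa, n = 0.273
  alloy P: E = 192.4, α = 10.8, σ_y = 1620 → σ = 517 MPa, n = 3.13
  alloy V: E = 386.0, α = 7.94, σ_y = 275.0 → σ = 763 MPa, n = 0.360
Alloy C has the lowest safety factor, n = 0.273.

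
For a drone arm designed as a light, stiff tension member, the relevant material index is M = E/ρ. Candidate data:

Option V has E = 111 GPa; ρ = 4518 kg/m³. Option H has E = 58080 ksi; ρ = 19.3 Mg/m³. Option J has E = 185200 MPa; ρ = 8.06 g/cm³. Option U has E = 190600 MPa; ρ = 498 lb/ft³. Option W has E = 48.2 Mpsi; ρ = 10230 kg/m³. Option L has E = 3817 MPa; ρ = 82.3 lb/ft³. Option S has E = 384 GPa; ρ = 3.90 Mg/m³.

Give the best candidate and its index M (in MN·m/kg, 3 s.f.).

Putting every candidate on a common basis:
  option V: E = 111.0 GPa, ρ = 4518 kg/m³
  option H: E = 400.4 GPa, ρ = 19300 kg/m³
  option J: E = 185.2 GPa, ρ = 8060 kg/m³
  option U: E = 190.6 GPa, ρ = 7977 kg/m³
  option W: E = 332.3 GPa, ρ = 10230 kg/m³
  option L: E = 3.817 GPa, ρ = 1318 kg/m³
  option S: E = 384.0 GPa, ρ = 3900 kg/m³
  option S: M = 98.5 MN·m/kg
  option W: M = 32.5 MN·m/kg
  option V: M = 24.6 MN·m/kg
  option U: M = 23.9 MN·m/kg
  option J: M = 23.0 MN·m/kg
  option H: M = 20.7 MN·m/kg
  option L: M = 2.90 MN·m/kg
Option S has the largest M.

option S, M = 98.5 MN·m/kg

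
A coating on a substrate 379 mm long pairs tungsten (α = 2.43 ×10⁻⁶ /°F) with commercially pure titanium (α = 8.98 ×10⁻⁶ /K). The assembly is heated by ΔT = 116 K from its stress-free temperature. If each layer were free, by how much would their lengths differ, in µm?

tungsten: α = 2.43×10⁻⁶/°F × 9/5 = 4.37×10⁻⁶/K.
Δα = |4.37 − 8.98|×10⁻⁶/K = 4.61×10⁻⁶/K.
ΔL_mismatch = Δα·L·ΔT = 4.61×10⁻⁶ × 379.0 mm × 116.0 K = 202 µm.

202 µm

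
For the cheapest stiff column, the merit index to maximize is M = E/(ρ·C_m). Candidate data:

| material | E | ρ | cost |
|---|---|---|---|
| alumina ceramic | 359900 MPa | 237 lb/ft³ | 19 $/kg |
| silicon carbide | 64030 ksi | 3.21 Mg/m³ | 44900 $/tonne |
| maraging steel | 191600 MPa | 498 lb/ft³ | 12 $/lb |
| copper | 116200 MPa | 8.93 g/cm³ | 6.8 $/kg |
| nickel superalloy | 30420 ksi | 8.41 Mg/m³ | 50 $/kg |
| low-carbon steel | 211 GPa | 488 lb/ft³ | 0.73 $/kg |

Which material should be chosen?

low-carbon steel

After converting to SI:
  alumina ceramic: E = 359.9 GPa, ρ = 3796 kg/m³, cost = 19.00 $/kg
  silicon carbide: E = 441.5 GPa, ρ = 3210 kg/m³, cost = 44.90 $/kg
  maraging steel: E = 191.6 GPa, ρ = 7977 kg/m³, cost = 26.46 $/kg
  copper: E = 116.2 GPa, ρ = 8930 kg/m³, cost = 6.800 $/kg
  nickel superalloy: E = 209.7 GPa, ρ = 8410 kg/m³, cost = 50.00 $/kg
  low-carbon steel: E = 211.0 GPa, ρ = 7817 kg/m³, cost = 0.7300 $/kg
  low-carbon steel: M = 37.0 MN·m per $
  alumina ceramic: M = 4.99 MN·m per $
  silicon carbide: M = 3.06 MN·m per $
  copper: M = 1.91 MN·m per $
  maraging steel: M = 0.908 MN·m per $
  nickel superalloy: M = 0.499 MN·m per $
Low-carbon steel ranks first.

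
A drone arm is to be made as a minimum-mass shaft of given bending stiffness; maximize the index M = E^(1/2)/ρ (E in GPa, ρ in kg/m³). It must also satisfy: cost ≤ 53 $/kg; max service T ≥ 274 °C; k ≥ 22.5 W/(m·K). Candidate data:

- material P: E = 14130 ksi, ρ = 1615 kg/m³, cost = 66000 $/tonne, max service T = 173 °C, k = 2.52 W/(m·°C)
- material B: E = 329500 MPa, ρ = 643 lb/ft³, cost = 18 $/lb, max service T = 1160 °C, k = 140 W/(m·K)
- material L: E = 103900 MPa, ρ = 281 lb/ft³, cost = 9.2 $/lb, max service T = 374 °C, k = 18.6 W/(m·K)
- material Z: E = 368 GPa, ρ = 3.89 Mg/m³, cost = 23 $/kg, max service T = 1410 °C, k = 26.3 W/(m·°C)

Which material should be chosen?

Screen on constraints: cost ≤ 53 $/kg; max service T ≥ 274 °C; k ≥ 22.5 W/(m·K). Survivors: material B, material Z.
After converting to SI:
  material B: E = 329.5 GPa, ρ = 10300 kg/m³
  material Z: E = 368.0 GPa, ρ = 3890 kg/m³
  material Z: M = 4.93×10⁻³
  material B: M = 1.76×10⁻³
Material Z ranks first.

material Z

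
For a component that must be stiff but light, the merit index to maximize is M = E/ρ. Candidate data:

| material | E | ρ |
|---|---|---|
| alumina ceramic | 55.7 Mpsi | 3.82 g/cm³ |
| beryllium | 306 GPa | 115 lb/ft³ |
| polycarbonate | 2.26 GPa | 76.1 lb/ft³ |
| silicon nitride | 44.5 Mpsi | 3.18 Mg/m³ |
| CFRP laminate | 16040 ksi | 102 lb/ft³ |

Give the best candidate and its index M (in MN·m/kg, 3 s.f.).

beryllium, M = 166 MN·m/kg

Normalizing units and computing the index:
  alumina ceramic: E = 384.0 GPa, ρ = 3820 kg/m³
  beryllium: E = 306.0 GPa, ρ = 1842 kg/m³
  polycarbonate: E = 2.260 GPa, ρ = 1219 kg/m³
  silicon nitride: E = 306.8 GPa, ρ = 3180 kg/m³
  CFRP laminate: E = 110.6 GPa, ρ = 1634 kg/m³
  beryllium: M = 166 MN·m/kg
  alumina ceramic: M = 101 MN·m/kg
  silicon nitride: M = 96.5 MN·m/kg
  CFRP laminate: M = 67.7 MN·m/kg
  polycarbonate: M = 1.85 MN·m/kg
Highest index: beryllium.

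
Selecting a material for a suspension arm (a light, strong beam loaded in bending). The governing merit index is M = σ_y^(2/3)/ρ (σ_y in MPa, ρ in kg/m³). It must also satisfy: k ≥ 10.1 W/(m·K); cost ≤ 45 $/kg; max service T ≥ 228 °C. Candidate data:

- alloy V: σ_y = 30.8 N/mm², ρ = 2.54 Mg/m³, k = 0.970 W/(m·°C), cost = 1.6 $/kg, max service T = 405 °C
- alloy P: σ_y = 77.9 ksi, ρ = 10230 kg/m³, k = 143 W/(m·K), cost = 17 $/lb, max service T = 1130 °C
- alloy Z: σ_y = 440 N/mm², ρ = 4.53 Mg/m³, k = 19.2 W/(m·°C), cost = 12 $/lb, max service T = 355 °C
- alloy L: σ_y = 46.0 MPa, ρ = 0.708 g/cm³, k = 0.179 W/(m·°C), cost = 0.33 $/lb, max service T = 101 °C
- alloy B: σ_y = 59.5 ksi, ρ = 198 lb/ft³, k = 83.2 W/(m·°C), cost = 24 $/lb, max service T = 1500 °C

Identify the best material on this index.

alloy Z

Screen on constraints: k ≥ 10.1 W/(m·K); cost ≤ 45 $/kg; max service T ≥ 228 °C. Survivors: alloy P, alloy Z.
Normalizing units and computing the index:
  alloy P: σ_y = 537.1 MPa, ρ = 10230 kg/m³
  alloy Z: σ_y = 440.0 MPa, ρ = 4530 kg/m³
  alloy Z: M = 12.8×10⁻³
  alloy P: M = 6.46×10⁻³
The maximum is for alloy Z.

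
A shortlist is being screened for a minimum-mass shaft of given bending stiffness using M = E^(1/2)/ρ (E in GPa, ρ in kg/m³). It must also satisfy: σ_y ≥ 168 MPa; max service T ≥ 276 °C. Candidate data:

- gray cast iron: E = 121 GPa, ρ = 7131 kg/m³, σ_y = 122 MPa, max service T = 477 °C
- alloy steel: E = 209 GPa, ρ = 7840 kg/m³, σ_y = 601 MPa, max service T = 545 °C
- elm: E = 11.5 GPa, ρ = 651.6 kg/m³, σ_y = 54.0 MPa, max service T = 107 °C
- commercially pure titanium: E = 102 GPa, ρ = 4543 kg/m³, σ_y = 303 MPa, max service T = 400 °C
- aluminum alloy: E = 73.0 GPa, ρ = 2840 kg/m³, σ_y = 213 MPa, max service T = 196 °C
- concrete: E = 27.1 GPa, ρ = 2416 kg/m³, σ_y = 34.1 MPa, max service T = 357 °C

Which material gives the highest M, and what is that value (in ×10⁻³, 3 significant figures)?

Screen on constraints: σ_y ≥ 168 MPa; max service T ≥ 276 °C. Survivors: alloy steel, commercially pure titanium.
Per-candidate index values:
  commercially pure titanium: M = 2.22×10⁻³
  alloy steel: M = 1.84×10⁻³
The maximum is for commercially pure titanium.

commercially pure titanium, M = 2.22×10⁻³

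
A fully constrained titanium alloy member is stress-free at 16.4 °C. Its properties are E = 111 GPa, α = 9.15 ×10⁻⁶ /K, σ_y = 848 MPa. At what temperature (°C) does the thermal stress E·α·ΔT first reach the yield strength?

E·α·ΔT = 848.0 MPa ⇒ ΔT = 848.0 / (111.0×10³ × 9.15×10⁻⁶) = 834.9 K.
T = 16.4 + 834.9 = 851.3 °C.

851 °C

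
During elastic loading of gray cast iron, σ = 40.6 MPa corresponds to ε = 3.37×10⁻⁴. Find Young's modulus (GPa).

120 GPa

E = σ/ε = 40.6 MPa / 3.37×10⁻⁴ = 120500 MPa = 120 GPa.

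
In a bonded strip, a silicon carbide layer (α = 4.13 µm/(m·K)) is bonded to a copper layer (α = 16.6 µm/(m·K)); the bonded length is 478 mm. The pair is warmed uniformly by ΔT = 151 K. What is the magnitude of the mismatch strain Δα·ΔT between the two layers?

Δα = |4.13 − 16.6|×10⁻⁶/K = 12.5×10⁻⁶/K.
Mismatch strain = Δα·ΔT = 12.5×10⁻⁶ × 151.0 = 1.88×10⁻³.

1.88×10⁻³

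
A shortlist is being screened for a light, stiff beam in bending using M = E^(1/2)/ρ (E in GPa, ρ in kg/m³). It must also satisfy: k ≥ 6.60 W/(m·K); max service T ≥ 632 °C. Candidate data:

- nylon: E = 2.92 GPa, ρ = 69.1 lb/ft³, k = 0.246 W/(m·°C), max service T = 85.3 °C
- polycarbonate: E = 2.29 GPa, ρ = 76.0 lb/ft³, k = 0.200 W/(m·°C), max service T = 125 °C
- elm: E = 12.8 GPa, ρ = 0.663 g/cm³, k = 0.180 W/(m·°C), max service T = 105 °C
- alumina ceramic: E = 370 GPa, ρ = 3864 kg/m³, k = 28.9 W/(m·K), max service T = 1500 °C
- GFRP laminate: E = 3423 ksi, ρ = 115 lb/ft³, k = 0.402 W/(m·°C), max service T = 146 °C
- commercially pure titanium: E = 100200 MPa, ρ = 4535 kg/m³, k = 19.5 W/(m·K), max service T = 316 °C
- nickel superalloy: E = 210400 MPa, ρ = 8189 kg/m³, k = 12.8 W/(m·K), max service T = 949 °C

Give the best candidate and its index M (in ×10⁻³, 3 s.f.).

Screen on constraints: k ≥ 6.60 W/(m·K); max service T ≥ 632 °C. Survivors: alumina ceramic, nickel superalloy.
Normalizing units and computing the index:
  alumina ceramic: E = 370.0 GPa, ρ = 3864 kg/m³
  nickel superalloy: E = 210.4 GPa, ρ = 8189 kg/m³
  alumina ceramic: M = 4.98×10⁻³
  nickel superalloy: M = 1.77×10⁻³
Highest index: alumina ceramic.

alumina ceramic, M = 4.98×10⁻³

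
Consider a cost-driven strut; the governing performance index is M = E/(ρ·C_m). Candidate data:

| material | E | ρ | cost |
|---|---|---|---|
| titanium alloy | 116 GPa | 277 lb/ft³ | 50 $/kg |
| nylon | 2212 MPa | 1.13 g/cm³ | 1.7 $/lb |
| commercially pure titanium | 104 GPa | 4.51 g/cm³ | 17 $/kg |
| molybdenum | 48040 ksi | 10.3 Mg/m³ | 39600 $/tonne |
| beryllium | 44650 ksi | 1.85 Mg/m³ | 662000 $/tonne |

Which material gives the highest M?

commercially pure titanium

Convert each candidate to consistent units, then evaluate M:
  titanium alloy: E = 116.0 GPa, ρ = 4437 kg/m³, cost = 50.00 $/kg
  nylon: E = 2.212 GPa, ρ = 1130 kg/m³, cost = 3.748 $/kg
  commercially pure titanium: E = 104.0 GPa, ρ = 4510 kg/m³, cost = 17.00 $/kg
  molybdenum: E = 331.2 GPa, ρ = 10300 kg/m³, cost = 39.60 $/kg
  beryllium: E = 307.9 GPa, ρ = 1850 kg/m³, cost = 662.0 $/kg
  commercially pure titanium: M = 1.36 MN·m per $
  molybdenum: M = 0.812 MN·m per $
  titanium alloy: M = 0.523 MN·m per $
  nylon: M = 0.522 MN·m per $
  beryllium: M = 0.251 MN·m per $
The maximum is for commercially pure titanium.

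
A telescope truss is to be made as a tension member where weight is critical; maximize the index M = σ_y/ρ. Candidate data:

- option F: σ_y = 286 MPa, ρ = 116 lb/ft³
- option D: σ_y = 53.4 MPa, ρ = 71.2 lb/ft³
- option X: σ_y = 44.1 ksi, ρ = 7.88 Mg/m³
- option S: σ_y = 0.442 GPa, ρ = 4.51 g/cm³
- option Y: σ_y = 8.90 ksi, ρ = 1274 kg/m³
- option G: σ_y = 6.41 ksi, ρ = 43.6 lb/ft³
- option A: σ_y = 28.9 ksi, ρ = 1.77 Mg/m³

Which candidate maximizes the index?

After converting to SI:
  option F: σ_y = 286.0 MPa, ρ = 1858 kg/m³
  option D: σ_y = 53.40 MPa, ρ = 1141 kg/m³
  option X: σ_y = 304.1 MPa, ρ = 7880 kg/m³
  option S: σ_y = 442.0 MPa, ρ = 4510 kg/m³
  option Y: σ_y = 61.36 MPa, ρ = 1274 kg/m³
  option G: σ_y = 44.20 MPa, ρ = 698.4 kg/m³
  option A: σ_y = 199.3 MPa, ρ = 1770 kg/m³
  option F: M = 154 kN·m/kg
  option A: M = 113 kN·m/kg
  option S: M = 98.0 kN·m/kg
  option G: M = 63.3 kN·m/kg
  option Y: M = 48.2 kN·m/kg
  option D: M = 46.8 kN·m/kg
  option X: M = 38.6 kN·m/kg
The maximum is for option F.

option F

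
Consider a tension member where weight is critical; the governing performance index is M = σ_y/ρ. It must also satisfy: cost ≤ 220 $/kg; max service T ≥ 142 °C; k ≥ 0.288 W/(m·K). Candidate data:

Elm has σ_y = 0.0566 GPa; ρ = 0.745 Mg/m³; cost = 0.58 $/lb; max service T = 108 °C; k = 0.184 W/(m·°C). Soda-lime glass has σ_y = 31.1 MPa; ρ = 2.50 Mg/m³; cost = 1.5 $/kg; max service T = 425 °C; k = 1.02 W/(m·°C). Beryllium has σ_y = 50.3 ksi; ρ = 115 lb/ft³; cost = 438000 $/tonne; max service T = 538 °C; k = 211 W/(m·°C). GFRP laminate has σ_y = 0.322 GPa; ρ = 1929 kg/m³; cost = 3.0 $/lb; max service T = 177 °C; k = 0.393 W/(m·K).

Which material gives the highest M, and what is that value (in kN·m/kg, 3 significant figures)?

GFRP laminate, M = 167 kN·m/kg

Screen on constraints: cost ≤ 220 $/kg; max service T ≥ 142 °C; k ≥ 0.288 W/(m·K). Survivors: soda-lime glass, GFRP laminate.
Putting every candidate on a common basis:
  soda-lime glass: σ_y = 31.10 MPa, ρ = 2500 kg/m³
  GFRP laminate: σ_y = 322.0 MPa, ρ = 1929 kg/m³
  GFRP laminate: M = 167 kN·m/kg
  soda-lime glass: M = 12.4 kN·m/kg
GFRP laminate has the largest M.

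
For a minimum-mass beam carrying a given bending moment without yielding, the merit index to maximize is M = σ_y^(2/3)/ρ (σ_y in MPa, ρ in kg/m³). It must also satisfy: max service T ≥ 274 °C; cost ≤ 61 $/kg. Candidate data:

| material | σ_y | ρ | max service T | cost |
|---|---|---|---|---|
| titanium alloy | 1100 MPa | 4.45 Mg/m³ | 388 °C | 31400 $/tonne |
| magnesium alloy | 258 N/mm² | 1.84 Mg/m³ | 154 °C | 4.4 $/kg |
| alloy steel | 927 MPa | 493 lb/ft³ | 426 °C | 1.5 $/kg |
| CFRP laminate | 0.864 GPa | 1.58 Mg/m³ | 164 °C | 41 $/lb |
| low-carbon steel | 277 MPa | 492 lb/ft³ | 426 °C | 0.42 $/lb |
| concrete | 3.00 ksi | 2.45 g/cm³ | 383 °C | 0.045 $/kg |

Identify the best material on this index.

Screen on constraints: max service T ≥ 274 °C; cost ≤ 61 $/kg. Survivors: titanium alloy, alloy steel, low-carbon steel, concrete.
Normalizing units and computing the index:
  titanium alloy: σ_y = 1100 MPa, ρ = 4450 kg/m³
  alloy steel: σ_y = 927.0 MPa, ρ = 7897 kg/m³
  low-carbon steel: σ_y = 277.0 MPa, ρ = 7881 kg/m³
  concrete: σ_y = 20.68 MPa, ρ = 2450 kg/m³
  titanium alloy: M = 23.9×10⁻³
  alloy steel: M = 12.0×10⁻³
  low-carbon steel: M = 5.39×10⁻³
  concrete: M = 3.08×10⁻³
Titanium alloy has the largest M.

titanium alloy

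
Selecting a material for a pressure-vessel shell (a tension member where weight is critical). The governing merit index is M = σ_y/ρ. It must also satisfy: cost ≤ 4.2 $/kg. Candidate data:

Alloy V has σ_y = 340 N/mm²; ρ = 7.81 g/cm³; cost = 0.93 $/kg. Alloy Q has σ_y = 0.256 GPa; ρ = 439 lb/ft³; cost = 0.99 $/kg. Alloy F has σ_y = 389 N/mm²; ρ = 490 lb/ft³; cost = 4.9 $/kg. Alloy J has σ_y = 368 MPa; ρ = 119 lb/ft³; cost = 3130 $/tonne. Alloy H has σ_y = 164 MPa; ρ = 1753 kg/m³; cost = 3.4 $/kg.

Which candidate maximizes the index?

alloy J

Screen on constraints: cost ≤ 4.2 $/kg. Survivors: alloy V, alloy Q, alloy J, alloy H.
Convert each candidate to consistent units, then evaluate M:
  alloy V: σ_y = 340.0 MPa, ρ = 7810 kg/m³
  alloy Q: σ_y = 256.0 MPa, ρ = 7032 kg/m³
  alloy J: σ_y = 368.0 MPa, ρ = 1906 kg/m³
  alloy H: σ_y = 164.0 MPa, ρ = 1753 kg/m³
  alloy J: M = 193 kN·m/kg
  alloy H: M = 93.6 kN·m/kg
  alloy V: M = 43.5 kN·m/kg
  alloy Q: M = 36.4 kN·m/kg
Highest index: alloy J.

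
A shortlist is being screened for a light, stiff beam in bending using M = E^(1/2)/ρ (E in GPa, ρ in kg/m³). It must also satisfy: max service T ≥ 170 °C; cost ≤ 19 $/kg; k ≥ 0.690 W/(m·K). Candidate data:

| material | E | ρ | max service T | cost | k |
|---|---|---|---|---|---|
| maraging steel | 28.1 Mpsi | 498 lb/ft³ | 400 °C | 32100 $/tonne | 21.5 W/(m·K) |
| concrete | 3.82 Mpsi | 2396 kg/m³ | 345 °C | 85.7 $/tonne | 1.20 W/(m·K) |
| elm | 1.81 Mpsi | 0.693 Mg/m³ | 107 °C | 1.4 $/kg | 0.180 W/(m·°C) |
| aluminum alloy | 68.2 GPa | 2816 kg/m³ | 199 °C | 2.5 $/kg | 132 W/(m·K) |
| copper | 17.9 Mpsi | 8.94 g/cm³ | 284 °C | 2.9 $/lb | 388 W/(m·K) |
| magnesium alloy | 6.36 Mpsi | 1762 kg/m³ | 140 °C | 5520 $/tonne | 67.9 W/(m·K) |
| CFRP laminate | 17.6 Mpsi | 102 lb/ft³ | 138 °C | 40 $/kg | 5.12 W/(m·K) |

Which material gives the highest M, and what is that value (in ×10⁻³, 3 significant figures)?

aluminum alloy, M = 2.93×10⁻³

Screen on constraints: max service T ≥ 170 °C; cost ≤ 19 $/kg; k ≥ 0.690 W/(m·K). Survivors: concrete, aluminum alloy, copper.
After converting to SI:
  concrete: E = 26.34 GPa, ρ = 2396 kg/m³
  aluminum alloy: E = 68.20 GPa, ρ = 2816 kg/m³
  copper: E = 123.4 GPa, ρ = 8940 kg/m³
  aluminum alloy: M = 2.93×10⁻³
  concrete: M = 2.14×10⁻³
  copper: M = 1.24×10⁻³
Aluminum alloy ranks first.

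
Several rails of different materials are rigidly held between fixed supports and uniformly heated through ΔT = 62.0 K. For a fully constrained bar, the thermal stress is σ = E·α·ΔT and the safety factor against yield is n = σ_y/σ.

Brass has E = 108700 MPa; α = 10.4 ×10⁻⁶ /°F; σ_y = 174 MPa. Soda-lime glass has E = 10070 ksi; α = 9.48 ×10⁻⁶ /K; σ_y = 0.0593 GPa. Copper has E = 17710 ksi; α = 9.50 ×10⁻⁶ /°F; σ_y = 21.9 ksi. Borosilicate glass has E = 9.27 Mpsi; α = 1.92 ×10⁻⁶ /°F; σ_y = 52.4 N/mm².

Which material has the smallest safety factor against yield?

Converting E to GPa, α to ×10⁻⁶/K, σ_y to MPa, then σ and n for each:
  brass: E = 108.7, α = 18.7, σ_y = 174.0 → σ = 126 MPa, n = 1.38
  soda-lime glass: E = 69.43, α = 9.48, σ_y = 59.30 → σ = 40.8 MPa, n = 1.45
  copper: E = 122.1, α = 17.1, σ_y = 151.0 → σ = 129 MPa, n = 1.17
  borosilicate glass: E = 63.91, α = 3.46, σ_y = 52.40 → σ = 13.7 MPa, n = 3.83
Smallest n: copper with n = 1.17.

copper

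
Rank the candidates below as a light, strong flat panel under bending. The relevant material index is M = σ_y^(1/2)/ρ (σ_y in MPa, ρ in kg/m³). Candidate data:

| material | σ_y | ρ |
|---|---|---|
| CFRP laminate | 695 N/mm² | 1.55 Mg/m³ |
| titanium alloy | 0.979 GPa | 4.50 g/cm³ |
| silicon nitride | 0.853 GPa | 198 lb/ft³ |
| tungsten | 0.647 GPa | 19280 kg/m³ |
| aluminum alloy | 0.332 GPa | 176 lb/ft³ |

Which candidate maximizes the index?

Convert each candidate to consistent units, then evaluate M:
  CFRP laminate: σ_y = 695.0 MPa, ρ = 1550 kg/m³
  titanium alloy: σ_y = 979.0 MPa, ρ = 4500 kg/m³
  silicon nitride: σ_y = 853.0 MPa, ρ = 3172 kg/m³
  tungsten: σ_y = 647.0 MPa, ρ = 19280 kg/m³
  aluminum alloy: σ_y = 332.0 MPa, ρ = 2819 kg/m³
  CFRP laminate: M = 17.0×10⁻³
  silicon nitride: M = 9.21×10⁻³
  titanium alloy: M = 6.95×10⁻³
  aluminum alloy: M = 6.46×10⁻³
  tungsten: M = 1.32×10⁻³
CFRP laminate has the largest M.

CFRP laminate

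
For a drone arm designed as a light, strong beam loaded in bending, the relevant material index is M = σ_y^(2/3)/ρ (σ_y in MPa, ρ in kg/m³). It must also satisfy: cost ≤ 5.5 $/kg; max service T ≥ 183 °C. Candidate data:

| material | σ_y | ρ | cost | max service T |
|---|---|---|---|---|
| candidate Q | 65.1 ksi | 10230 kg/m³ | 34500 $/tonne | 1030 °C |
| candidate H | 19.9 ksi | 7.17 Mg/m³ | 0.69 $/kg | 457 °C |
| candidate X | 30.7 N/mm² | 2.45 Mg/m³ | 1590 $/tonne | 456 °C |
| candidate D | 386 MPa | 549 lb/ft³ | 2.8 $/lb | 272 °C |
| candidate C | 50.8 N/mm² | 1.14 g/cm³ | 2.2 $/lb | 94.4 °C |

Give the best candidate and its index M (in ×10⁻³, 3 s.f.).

Screen on constraints: cost ≤ 5.5 $/kg; max service T ≥ 183 °C. Survivors: candidate H, candidate X.
After converting to SI:
  candidate H: σ_y = 137.2 MPa, ρ = 7170 kg/m³
  candidate X: σ_y = 30.70 MPa, ρ = 2450 kg/m³
  candidate X: M = 4.00×10⁻³
  candidate H: M = 3.71×10⁻³
Candidate X has the largest M.

candidate X, M = 4.00×10⁻³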